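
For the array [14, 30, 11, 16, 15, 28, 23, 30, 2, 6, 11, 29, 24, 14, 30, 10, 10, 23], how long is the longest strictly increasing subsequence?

5

One longest increasing subsequence is 14, 16, 28, 29, 30 (positions 1,4,6,12,15), of length 5; no longer one exists.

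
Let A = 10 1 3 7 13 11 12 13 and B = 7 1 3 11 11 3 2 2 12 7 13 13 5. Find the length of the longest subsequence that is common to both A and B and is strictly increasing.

5

For each value that appears in both, track the longest common increasing run ending there.
The best achievable length is 5; one witness is 1, 3, 11, 12, 13 (A-positions 2,3,6,7,8, B-positions 2,3,4,9,11).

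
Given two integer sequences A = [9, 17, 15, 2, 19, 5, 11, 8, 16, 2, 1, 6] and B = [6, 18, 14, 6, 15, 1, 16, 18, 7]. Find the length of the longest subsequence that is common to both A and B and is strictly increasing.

A longest common strictly increasing subsequence is 15, 16 (length 2); it appears in order in both A and B, and no longer such subsequence exists.

2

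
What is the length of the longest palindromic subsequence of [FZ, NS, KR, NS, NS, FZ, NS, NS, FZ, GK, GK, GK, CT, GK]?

Using dp[i][j] = 2 + dp[i+1][j−1] if the ends match, else max(dp[i+1][j], dp[i][j−1]):
dp[1][14] = 7. A witness is FZ NS NS FZ NS NS FZ at positions 1,2,4,6,7,8,9.

7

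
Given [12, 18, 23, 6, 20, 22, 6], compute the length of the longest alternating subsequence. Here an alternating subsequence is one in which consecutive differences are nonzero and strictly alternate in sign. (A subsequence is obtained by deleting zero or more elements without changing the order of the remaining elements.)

5

A longest alternating subsequence is 12, 18, 6, 20, 6 (positions 1,2,4,5,7); its 4 consecutive differences strictly alternate in sign, and length 5 is optimal.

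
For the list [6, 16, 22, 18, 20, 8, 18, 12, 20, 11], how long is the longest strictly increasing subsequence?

Let dp[i] be the longest increasing subsequence ending at position i. Then dp = [1, 2, 3, 3, 4, 2, 3, 3, 4, 3].
The maximum is 4; one witness is 6, 16, 18, 20 at positions 1,2,4,5.

4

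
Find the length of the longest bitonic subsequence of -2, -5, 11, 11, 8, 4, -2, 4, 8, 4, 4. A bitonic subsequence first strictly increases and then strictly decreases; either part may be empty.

Let inc[i] be the LIS ending at i and dec[i] the longest strictly decreasing subsequence starting at i. inc = [1, 1, 2, 2, 2, 2, 2, 3, 4, 3, 3], dec = [2, 1, 4, 4, 3, 2, 1, 1, 2, 1, 1].
max_i inc[i]+dec[i]−1 = 5, with one witness -2, 11, 8, 4, -2.

5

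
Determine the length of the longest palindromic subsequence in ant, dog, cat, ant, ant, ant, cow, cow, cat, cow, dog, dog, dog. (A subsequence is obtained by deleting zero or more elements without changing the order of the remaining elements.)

7

One longest palindromic subsequence is dog cat ant ant ant cat dog (positions 2,3,4,5,6,9,13); it reads the same forward and backward, and the interval DP gives dp[1][13] = 7.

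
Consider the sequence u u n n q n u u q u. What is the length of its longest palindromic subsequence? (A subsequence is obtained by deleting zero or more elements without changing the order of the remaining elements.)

7

Using dp[i][j] = 2 + dp[i+1][j−1] if the ends match, else max(dp[i+1][j], dp[i][j−1]):
dp[1][10] = 7. A witness is uunqnuu at positions 1,2,4,5,6,8,10.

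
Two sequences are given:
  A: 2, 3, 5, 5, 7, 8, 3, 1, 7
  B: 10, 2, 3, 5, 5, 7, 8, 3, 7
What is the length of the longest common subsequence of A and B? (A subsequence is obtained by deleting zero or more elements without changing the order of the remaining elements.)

8

Backtracking the LCS table gives one alignment: 2 (A1,B2) → 3 (A2,B3) → 5 (A3,B4) → 5 (A4,B5) → 7 (A5,B6) → 8 (A6,B7) → 3 (A7,B8) → 7 (A9,B9).
So the longest common subsequence has length 8.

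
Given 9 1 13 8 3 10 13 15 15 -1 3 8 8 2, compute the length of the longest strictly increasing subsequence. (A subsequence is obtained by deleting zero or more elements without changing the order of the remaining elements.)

5

Scanning left to right, the best length ending at each element is: 9→1, 1→1, 13→2, 8→2, 3→2, 10→3, 13→4, 15→5, 15→5, -1→1, 3→2, 8→3, 8→3, 2→2.
So the longest increasing subsequence has length 5, e.g. 1, 8, 10, 13, 15.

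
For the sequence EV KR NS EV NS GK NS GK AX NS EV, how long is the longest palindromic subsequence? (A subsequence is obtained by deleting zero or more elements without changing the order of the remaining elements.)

One longest palindromic subsequence is EV NS GK NS GK NS EV (positions 1,3,6,7,8,10,11); it reads the same forward and backward, and the interval DP gives dp[1][11] = 7.

7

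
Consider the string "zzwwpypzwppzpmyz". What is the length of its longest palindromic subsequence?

10

One longest palindromic subsequence is zypzppzpyz (positions 1,6,7,8,10,11,12,13,15,16); it reads the same forward and backward, and the interval DP gives dp[1][16] = 10.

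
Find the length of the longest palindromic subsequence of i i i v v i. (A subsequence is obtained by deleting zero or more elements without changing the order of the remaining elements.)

One longest palindromic subsequence is ivvi (positions 1,4,5,6); it reads the same forward and backward, and the interval DP gives dp[1][6] = 4.

4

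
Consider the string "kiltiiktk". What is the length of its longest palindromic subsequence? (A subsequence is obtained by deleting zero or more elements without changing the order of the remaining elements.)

Using dp[i][j] = 2 + dp[i+1][j−1] if the ends match, else max(dp[i+1][j], dp[i][j−1]):
dp[1][9] = 6. A witness is ktiitk at positions 1,4,5,6,8,9.

6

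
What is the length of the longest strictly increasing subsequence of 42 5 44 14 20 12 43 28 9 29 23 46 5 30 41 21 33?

One longest increasing subsequence is 5, 14, 20, 28, 29, 30, 41 (positions 2,4,5,8,10,14,15), of length 7; no longer one exists.

7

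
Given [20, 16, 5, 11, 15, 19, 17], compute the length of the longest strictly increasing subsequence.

4

One longest increasing subsequence is 5, 11, 15, 19 (positions 3,4,5,6), of length 4; no longer one exists.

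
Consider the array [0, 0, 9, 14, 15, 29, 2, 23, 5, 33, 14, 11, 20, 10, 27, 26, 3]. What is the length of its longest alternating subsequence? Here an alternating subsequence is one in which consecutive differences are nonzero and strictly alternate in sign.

Track the best alternating length ending on an up-step vs a down-step at each position: up/down = 1/1, 1/1, 2/1, 2/1, 2/1, 2/1, 2/3, 4/3, 4/5, 6/1, 6/7, 6/7, 8/7, 6/9, 10/7, 10/11, 4/11.
The maximum over both is 11; one such subsequence is 0, 9, 2, 23, 5, 33, 14, 20, 10, 27, 26.

11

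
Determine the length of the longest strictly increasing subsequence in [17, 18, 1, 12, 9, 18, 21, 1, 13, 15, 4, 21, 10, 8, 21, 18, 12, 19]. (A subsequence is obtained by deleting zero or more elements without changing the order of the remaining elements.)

Let dp[i] be the longest increasing subsequence ending at position i. Then dp = [1, 2, 1, 2, 2, 3, 4, 1, 3, 4, 2, 5, 3, 3, 5, 5, 4, 6].
The maximum is 6; one witness is 1, 12, 13, 15, 18, 19 at positions 3,4,9,10,16,18.

6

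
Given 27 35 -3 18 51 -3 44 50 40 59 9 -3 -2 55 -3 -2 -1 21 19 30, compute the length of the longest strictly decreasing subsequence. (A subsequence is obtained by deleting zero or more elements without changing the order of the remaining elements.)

6

Scanning left to right, the best length ending at each element is: 27→1, 35→1, -3→2, 18→2, 51→1, -3→3, 44→2, 50→2, 40→3, 59→1, 9→4, -3→5, -2→5, 55→2, -3→6, -2→5, -1→5, 21→4, 19→5, 30→4.
So the longest decreasing subsequence has length 6, e.g. 51, 44, 40, 9, -2, -3.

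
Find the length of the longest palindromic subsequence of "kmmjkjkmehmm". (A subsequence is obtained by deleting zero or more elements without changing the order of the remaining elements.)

One longest palindromic subsequence is mmkjkmm (positions 2,3,5,6,7,11,12); it reads the same forward and backward, and the interval DP gives dp[1][12] = 7.

7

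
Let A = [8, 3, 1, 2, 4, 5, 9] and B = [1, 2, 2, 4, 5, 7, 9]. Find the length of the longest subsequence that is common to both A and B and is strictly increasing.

5

For each value that appears in both, track the longest common increasing run ending there.
The best achievable length is 5; one witness is 1, 2, 4, 5, 9 (A-positions 3,4,5,6,7, B-positions 1,2,4,5,7).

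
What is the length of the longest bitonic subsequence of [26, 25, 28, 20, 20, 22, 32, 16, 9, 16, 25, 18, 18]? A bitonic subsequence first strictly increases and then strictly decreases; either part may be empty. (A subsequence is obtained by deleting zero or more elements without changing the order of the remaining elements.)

5

One longest bitonic subsequence is 26, 25, 22, 16, 9 (positions 1,2,6,8,9): it rises to 26 then falls. Length 5 is optimal.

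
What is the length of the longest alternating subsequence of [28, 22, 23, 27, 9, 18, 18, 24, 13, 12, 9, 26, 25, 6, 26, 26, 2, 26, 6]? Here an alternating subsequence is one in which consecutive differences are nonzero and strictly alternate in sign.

Track the best alternating length ending on an up-step vs a down-step at each position: up/down = 1/1, 1/2, 3/2, 3/2, 1/4, 5/4, 5/4, 5/4, 5/6, 5/6, 1/6, 7/4, 7/8, 1/8, 9/4, 9/4, 1/10, 11/4, 11/12.
The maximum over both is 12; one such subsequence is 28, 22, 23, 9, 18, 13, 26, 25, 26, 2, 26, 6.

12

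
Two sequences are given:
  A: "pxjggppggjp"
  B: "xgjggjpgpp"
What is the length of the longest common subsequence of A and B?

A longest common subsequence is xjggppp (length 7); the LCS DP confirms no longer common subsequence exists.

7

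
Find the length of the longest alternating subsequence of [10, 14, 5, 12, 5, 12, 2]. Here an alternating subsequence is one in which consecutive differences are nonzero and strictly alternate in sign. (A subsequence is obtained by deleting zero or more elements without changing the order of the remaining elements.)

7

A longest alternating subsequence is 10, 14, 5, 12, 5, 12, 2 (positions 1,2,3,4,5,6,7); its 6 consecutive differences strictly alternate in sign, and length 7 is optimal.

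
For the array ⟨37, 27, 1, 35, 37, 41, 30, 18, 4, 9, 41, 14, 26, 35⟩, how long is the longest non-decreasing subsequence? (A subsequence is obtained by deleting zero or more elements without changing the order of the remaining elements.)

Scanning left to right, the best length ending at each element is: 37→1, 27→1, 1→1, 35→2, 37→3, 41→4, 30→2, 18→2, 4→2, 9→3, 41→5, 14→4, 26→5, 35→6.
So the longest non-decreasing subsequence has length 6, e.g. 1, 4, 9, 14, 26, 35.

6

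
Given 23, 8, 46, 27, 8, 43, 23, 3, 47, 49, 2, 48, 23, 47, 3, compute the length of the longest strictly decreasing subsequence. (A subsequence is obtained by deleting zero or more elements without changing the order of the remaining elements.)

Scanning left to right, the best length ending at each element is: 23→1, 8→2, 46→1, 27→2, 8→3, 43→2, 23→3, 3→4, 47→1, 49→1, 2→5, 48→2, 23→3, 47→3, 3→4.
So the longest decreasing subsequence has length 5, e.g. 46, 27, 8, 3, 2.

5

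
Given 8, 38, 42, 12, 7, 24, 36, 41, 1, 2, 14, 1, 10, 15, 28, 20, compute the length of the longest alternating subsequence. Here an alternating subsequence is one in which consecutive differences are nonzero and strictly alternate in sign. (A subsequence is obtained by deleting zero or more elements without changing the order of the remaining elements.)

Track the best alternating length ending on an up-step vs a down-step at each position: up/down = 1/1, 2/1, 2/1, 2/3, 1/3, 4/3, 4/3, 4/3, 1/5, 6/5, 6/5, 1/7, 8/7, 8/5, 8/5, 8/9.
The maximum over both is 9; one such subsequence is 8, 38, 12, 24, 1, 2, 1, 28, 20.

9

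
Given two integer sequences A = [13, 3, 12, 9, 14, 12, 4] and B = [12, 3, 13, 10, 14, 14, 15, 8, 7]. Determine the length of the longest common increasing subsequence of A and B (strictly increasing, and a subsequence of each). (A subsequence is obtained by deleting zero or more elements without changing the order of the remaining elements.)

2

For each value that appears in both, track the longest common increasing run ending there.
The best achievable length is 2; one witness is 12, 14 (A-positions 3,5, B-positions 1,5).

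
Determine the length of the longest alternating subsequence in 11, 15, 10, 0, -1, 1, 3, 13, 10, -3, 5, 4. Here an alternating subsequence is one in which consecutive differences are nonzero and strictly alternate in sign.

7

A longest alternating subsequence is 11, 15, 0, 1, -3, 5, 4 (positions 1,2,4,6,10,11,12); its 6 consecutive differences strictly alternate in sign, and length 7 is optimal.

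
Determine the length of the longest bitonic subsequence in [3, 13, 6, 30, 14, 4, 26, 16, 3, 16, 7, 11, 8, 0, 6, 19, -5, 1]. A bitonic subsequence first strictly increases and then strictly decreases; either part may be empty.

One longest bitonic subsequence is 3, 13, 30, 26, 16, 11, 8, 6, 1 (positions 1,2,4,7,10,12,13,15,18): it rises to 30 then falls. Length 9 is optimal.

9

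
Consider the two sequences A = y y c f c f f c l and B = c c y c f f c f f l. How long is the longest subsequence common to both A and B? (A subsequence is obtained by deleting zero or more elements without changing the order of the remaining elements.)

7

Backtracking the LCS table gives one alignment: y (A2,B3) → c (A3,B4) → f (A4,B6) → c (A5,B7) → f (A6,B8) → f (A7,B9) → l (A9,B10).
So the longest common subsequence has length 7.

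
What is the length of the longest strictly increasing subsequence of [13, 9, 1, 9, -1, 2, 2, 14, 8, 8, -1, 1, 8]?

3

Let dp[i] be the longest increasing subsequence ending at position i. Then dp = [1, 1, 1, 2, 1, 2, 2, 3, 3, 3, 1, 2, 3].
The maximum is 3; one witness is 1, 9, 14 at positions 3,4,8.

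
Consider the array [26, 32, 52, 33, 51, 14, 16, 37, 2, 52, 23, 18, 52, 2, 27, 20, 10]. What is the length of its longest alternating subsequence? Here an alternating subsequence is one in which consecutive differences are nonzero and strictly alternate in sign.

Track the best alternating length ending on an up-step vs a down-step at each position: up/down = 1/1, 2/1, 2/1, 2/3, 4/3, 1/5, 6/5, 6/5, 1/7, 8/1, 8/9, 8/9, 10/1, 1/11, 12/11, 12/13, 12/13.
The maximum over both is 13; one such subsequence is 26, 52, 33, 51, 14, 16, 2, 52, 23, 52, 2, 27, 20.

13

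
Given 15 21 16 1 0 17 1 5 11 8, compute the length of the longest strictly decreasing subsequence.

4

Scanning left to right, the best length ending at each element is: 15→1, 21→1, 16→2, 1→3, 0→4, 17→2, 1→3, 5→3, 11→3, 8→4.
So the longest decreasing subsequence has length 4, e.g. 21, 16, 1, 0.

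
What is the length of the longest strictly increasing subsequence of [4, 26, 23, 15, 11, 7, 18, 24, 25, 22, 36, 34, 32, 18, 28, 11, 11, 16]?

Scanning left to right, the best length ending at each element is: 4→1, 26→2, 23→2, 15→2, 11→2, 7→2, 18→3, 24→4, 25→5, 22→4, 36→6, 34→6, 32→6, 18→3, 28→6, 11→3, 11→3, 16→4.
So the longest increasing subsequence has length 6, e.g. 4, 15, 18, 24, 25, 36.

6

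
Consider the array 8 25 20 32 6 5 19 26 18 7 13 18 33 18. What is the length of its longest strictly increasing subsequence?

5

One longest increasing subsequence is 6, 7, 13, 18, 33 (positions 5,10,11,12,13), of length 5; no longer one exists.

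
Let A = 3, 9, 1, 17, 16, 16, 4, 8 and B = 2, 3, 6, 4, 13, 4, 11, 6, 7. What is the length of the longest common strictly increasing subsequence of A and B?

2

A longest common strictly increasing subsequence is 3, 4 (length 2); it appears in order in both A and B, and no longer such subsequence exists.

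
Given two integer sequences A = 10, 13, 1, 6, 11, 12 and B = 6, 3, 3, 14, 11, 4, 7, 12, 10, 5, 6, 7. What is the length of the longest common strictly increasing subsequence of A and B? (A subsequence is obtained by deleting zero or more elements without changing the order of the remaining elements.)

A longest common strictly increasing subsequence is 6, 11, 12 (length 3); it appears in order in both A and B, and no longer such subsequence exists.

3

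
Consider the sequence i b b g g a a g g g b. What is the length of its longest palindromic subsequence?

Using dp[i][j] = 2 + dp[i+1][j−1] if the ends match, else max(dp[i+1][j], dp[i][j−1]):
dp[1][11] = 8. A witness is bggaaggb at positions 2,4,5,6,7,9,10,11.

8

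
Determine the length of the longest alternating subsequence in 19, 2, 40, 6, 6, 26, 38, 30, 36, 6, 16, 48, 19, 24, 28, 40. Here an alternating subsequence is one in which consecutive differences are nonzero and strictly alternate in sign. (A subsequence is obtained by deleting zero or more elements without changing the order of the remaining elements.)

Track the best alternating length ending on an up-step vs a down-step at each position: up/down = 1/1, 1/2, 3/1, 3/4, 3/4, 5/4, 5/4, 5/6, 7/6, 3/8, 9/8, 9/1, 9/10, 11/10, 11/10, 11/10.
The maximum over both is 11; one such subsequence is 19, 2, 40, 6, 38, 30, 36, 6, 48, 19, 24.

11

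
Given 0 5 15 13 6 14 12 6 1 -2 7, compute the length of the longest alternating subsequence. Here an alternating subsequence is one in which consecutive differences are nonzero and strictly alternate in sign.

A longest alternating subsequence is 0, 15, 13, 14, 6, 7 (positions 1,3,4,6,8,11); its 5 consecutive differences strictly alternate in sign, and length 6 is optimal.

6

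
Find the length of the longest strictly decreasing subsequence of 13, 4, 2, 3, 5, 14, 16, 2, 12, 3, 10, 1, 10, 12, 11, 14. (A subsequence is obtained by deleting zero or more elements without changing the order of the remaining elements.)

Let dp[i] be the longest decreasing subsequence ending at position i. Then dp = [1, 2, 3, 3, 2, 1, 1, 4, 2, 3, 3, 5, 3, 2, 3, 2].
The maximum is 5; one witness is 13, 4, 3, 2, 1 at positions 1,2,4,8,12.

5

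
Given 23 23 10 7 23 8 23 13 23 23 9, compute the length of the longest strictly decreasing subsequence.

One longest decreasing subsequence is 23, 10, 7 (positions 1,3,4), of length 3; no longer one exists.

3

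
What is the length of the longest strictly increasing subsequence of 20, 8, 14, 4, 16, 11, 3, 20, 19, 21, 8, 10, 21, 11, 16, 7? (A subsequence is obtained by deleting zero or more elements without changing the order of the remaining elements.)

Let dp[i] be the longest increasing subsequence ending at position i. Then dp = [1, 1, 2, 1, 3, 2, 1, 4, 4, 5, 2, 3, 5, 4, 5, 2].
The maximum is 5; one witness is 8, 14, 16, 20, 21 at positions 2,3,5,8,10.

5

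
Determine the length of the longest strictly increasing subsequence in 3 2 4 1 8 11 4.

Scanning left to right, the best length ending at each element is: 3→1, 2→1, 4→2, 1→1, 8→3, 11→4, 4→2.
So the longest increasing subsequence has length 4, e.g. 3, 4, 8, 11.

4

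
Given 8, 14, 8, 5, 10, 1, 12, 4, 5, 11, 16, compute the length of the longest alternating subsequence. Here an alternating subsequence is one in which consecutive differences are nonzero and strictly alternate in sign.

A longest alternating subsequence is 8, 14, 8, 10, 1, 12, 4, 5 (positions 1,2,3,5,6,7,8,9); its 7 consecutive differences strictly alternate in sign, and length 8 is optimal.

8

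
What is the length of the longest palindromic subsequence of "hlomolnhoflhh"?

7

One longest palindromic subsequence is hloholh (positions 1,2,5,8,9,11,13); it reads the same forward and backward, and the interval DP gives dp[1][13] = 7.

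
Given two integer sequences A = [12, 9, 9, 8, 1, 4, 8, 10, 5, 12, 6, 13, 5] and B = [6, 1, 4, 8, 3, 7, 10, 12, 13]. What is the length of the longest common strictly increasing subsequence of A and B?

6

A longest common strictly increasing subsequence is 1, 4, 8, 10, 12, 13 (length 6); it appears in order in both A and B, and no longer such subsequence exists.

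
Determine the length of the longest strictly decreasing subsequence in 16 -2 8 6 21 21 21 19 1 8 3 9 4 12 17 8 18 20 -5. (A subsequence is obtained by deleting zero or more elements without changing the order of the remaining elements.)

One longest decreasing subsequence is 16, 8, 6, 1, -5 (positions 1,3,4,9,19), of length 5; no longer one exists.

5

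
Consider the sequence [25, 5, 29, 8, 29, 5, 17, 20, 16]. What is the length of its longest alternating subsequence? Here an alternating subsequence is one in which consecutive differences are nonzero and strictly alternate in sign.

A longest alternating subsequence is 25, 5, 29, 8, 29, 5, 17, 16 (positions 1,2,3,4,5,6,7,9); its 7 consecutive differences strictly alternate in sign, and length 8 is optimal.

8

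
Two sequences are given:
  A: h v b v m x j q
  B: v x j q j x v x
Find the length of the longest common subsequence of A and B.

4

Backtracking the LCS table gives one alignment: v (A4,B1) → x (A6,B2) → j (A7,B3) → q (A8,B4).
So the longest common subsequence has length 4.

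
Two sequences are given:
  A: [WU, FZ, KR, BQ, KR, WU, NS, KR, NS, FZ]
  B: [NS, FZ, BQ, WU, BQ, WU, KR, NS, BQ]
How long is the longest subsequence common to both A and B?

5

Backtracking the LCS table gives one alignment: WU (A1,B4) → BQ (A4,B5) → WU (A6,B6) → KR (A8,B7) → NS (A9,B8).
So the longest common subsequence has length 5.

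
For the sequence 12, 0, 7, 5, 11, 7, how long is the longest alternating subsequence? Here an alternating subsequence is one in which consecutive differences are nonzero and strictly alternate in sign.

A longest alternating subsequence is 12, 0, 7, 5, 11, 7 (positions 1,2,3,4,5,6); its 5 consecutive differences strictly alternate in sign, and length 6 is optimal.

6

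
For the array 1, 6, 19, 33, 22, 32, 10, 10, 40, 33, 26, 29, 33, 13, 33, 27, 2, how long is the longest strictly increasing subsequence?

Scanning left to right, the best length ending at each element is: 1→1, 6→2, 19→3, 33→4, 22→4, 32→5, 10→3, 10→3, 40→6, 33→6, 26→5, 29→6, 33→7, 13→4, 33→7, 27→6, 2→2.
So the longest increasing subsequence has length 7, e.g. 1, 6, 19, 22, 26, 29, 33.

7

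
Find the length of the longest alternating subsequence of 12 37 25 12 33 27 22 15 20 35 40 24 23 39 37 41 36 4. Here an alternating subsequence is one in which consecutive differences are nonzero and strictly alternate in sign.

11

Track the best alternating length ending on an up-step vs a down-step at each position: up/down = 1/1, 2/1, 2/3, 1/3, 4/3, 4/5, 4/5, 4/5, 6/5, 6/3, 6/1, 6/7, 6/7, 8/7, 8/9, 10/1, 8/11, 1/11.
The maximum over both is 11; one such subsequence is 12, 37, 25, 33, 27, 35, 24, 39, 37, 41, 36.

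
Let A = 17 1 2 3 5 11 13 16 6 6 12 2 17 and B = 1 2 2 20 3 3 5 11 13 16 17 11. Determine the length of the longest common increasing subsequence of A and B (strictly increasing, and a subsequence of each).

A longest common strictly increasing subsequence is 1, 2, 3, 5, 11, 13, 16, 17 (length 8); it appears in order in both A and B, and no longer such subsequence exists.

8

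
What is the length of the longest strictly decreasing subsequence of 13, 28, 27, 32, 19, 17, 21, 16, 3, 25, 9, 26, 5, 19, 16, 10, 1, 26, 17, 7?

Scanning left to right, the best length ending at each element is: 13→1, 28→1, 27→2, 32→1, 19→3, 17→4, 21→3, 16→5, 3→6, 25→3, 9→6, 26→3, 5→7, 19→4, 16→5, 10→6, 1→8, 26→3, 17→5, 7→7.
So the longest decreasing subsequence has length 8, e.g. 28, 27, 19, 17, 16, 9, 5, 1.

8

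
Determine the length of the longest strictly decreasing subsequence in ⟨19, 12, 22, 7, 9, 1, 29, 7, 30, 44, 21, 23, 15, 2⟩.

Let dp[i] be the longest decreasing subsequence ending at position i. Then dp = [1, 2, 1, 3, 3, 4, 1, 4, 1, 1, 2, 2, 3, 5].
The maximum is 5; one witness is 19, 12, 9, 7, 2 at positions 1,2,5,8,14.

5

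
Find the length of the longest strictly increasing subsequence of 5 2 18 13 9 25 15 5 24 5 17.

4

Scanning left to right, the best length ending at each element is: 5→1, 2→1, 18→2, 13→2, 9→2, 25→3, 15→3, 5→2, 24→4, 5→2, 17→4.
So the longest increasing subsequence has length 4, e.g. 5, 13, 15, 24.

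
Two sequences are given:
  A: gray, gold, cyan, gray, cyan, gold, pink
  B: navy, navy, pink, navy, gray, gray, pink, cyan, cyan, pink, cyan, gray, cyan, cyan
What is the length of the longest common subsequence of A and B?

Backtracking the LCS table gives one alignment: gray (A1,B6) → cyan (A3,B11) → gray (A4,B12) → cyan (A5,B14).
So the longest common subsequence has length 4.

4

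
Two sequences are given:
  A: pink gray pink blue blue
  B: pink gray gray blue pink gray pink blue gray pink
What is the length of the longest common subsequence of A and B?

4

A longest common subsequence is pink, gray, pink, blue (length 4); the LCS DP confirms no longer common subsequence exists.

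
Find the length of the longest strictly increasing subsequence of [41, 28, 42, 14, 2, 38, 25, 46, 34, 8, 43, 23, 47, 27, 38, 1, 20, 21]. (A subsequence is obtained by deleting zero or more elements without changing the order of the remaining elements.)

5

Let dp[i] be the longest increasing subsequence ending at position i. Then dp = [1, 1, 2, 1, 1, 2, 2, 3, 3, 2, 4, 3, 5, 4, 5, 1, 3, 4].
The maximum is 5; one witness is 14, 25, 34, 43, 47 at positions 4,7,9,11,13.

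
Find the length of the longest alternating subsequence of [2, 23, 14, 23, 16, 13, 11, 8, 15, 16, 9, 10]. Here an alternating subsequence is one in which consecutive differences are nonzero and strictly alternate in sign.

A longest alternating subsequence is 2, 23, 14, 23, 13, 15, 9, 10 (positions 1,2,3,4,6,9,11,12); its 7 consecutive differences strictly alternate in sign, and length 8 is optimal.

8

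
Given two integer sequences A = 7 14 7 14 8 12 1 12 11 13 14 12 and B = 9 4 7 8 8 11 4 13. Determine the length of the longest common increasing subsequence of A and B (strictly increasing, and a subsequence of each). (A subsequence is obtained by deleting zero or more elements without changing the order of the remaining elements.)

4

For each value that appears in both, track the longest common increasing run ending there.
The best achievable length is 4; one witness is 7, 8, 11, 13 (A-positions 1,5,9,10, B-positions 3,4,6,8).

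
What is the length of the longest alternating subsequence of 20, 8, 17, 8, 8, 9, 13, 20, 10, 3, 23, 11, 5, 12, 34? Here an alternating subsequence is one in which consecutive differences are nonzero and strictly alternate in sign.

A longest alternating subsequence is 20, 8, 17, 8, 13, 10, 23, 11, 12 (positions 1,2,3,4,7,9,11,12,14); its 8 consecutive differences strictly alternate in sign, and length 9 is optimal.

9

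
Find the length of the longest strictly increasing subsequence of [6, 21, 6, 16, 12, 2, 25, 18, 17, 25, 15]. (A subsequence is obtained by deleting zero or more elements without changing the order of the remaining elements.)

4

Let dp[i] be the longest increasing subsequence ending at position i. Then dp = [1, 2, 1, 2, 2, 1, 3, 3, 3, 4, 3].
The maximum is 4; one witness is 6, 16, 18, 25 at positions 1,4,8,10.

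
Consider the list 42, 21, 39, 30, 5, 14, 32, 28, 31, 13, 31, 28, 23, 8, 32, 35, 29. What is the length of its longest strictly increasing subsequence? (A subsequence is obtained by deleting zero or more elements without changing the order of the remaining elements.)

One longest increasing subsequence is 5, 14, 28, 31, 32, 35 (positions 5,6,8,9,15,16), of length 6; no longer one exists.

6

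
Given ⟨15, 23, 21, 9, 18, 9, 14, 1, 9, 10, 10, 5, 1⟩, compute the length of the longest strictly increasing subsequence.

3

Scanning left to right, the best length ending at each element is: 15→1, 23→2, 21→2, 9→1, 18→2, 9→1, 14→2, 1→1, 9→2, 10→3, 10→3, 5→2, 1→1.
So the longest increasing subsequence has length 3, e.g. 1, 9, 10.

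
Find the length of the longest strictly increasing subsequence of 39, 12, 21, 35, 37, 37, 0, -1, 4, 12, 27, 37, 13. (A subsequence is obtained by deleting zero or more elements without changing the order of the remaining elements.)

5

Scanning left to right, the best length ending at each element is: 39→1, 12→1, 21→2, 35→3, 37→4, 37→4, 0→1, -1→1, 4→2, 12→3, 27→4, 37→5, 13→4.
So the longest increasing subsequence has length 5, e.g. 0, 4, 12, 27, 37.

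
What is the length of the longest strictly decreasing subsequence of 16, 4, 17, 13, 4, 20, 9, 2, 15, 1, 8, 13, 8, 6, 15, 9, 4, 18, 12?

6

Scanning left to right, the best length ending at each element is: 16→1, 4→2, 17→1, 13→2, 4→3, 20→1, 9→3, 2→4, 15→2, 1→5, 8→4, 13→3, 8→4, 6→5, 15→2, 9→4, 4→6, 18→2, 12→4.
So the longest decreasing subsequence has length 6, e.g. 16, 13, 9, 8, 6, 4.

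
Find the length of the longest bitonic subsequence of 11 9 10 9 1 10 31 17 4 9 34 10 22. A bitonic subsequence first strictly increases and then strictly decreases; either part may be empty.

5

One longest bitonic subsequence is 9, 10, 31, 17, 10 (positions 2,3,7,8,12): it rises to 31 then falls. Length 5 is optimal.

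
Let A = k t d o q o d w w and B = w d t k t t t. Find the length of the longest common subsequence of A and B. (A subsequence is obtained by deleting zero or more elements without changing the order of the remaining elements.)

2

A longest common subsequence is kt (length 2); the LCS DP confirms no longer common subsequence exists.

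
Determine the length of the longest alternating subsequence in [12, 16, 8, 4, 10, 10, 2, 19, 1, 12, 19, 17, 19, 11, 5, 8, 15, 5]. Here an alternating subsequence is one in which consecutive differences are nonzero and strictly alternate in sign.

13

Track the best alternating length ending on an up-step vs a down-step at each position: up/down = 1/1, 2/1, 1/3, 1/3, 4/3, 4/3, 1/5, 6/1, 1/7, 8/7, 8/1, 8/9, 10/1, 8/11, 8/11, 12/11, 12/11, 8/13.
The maximum over both is 13; one such subsequence is 12, 16, 8, 10, 2, 19, 1, 19, 17, 19, 5, 8, 5.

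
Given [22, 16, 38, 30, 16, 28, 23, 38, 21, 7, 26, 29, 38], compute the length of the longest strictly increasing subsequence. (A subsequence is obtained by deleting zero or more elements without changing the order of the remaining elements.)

5

Scanning left to right, the best length ending at each element is: 22→1, 16→1, 38→2, 30→2, 16→1, 28→2, 23→2, 38→3, 21→2, 7→1, 26→3, 29→4, 38→5.
So the longest increasing subsequence has length 5, e.g. 22, 23, 26, 29, 38.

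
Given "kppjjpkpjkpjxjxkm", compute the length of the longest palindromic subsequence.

11

One longest palindromic subsequence is kjjpkjkpjjk (positions 1,4,5,6,7,9,10,11,12,14,16); it reads the same forward and backward, and the interval DP gives dp[1][17] = 11.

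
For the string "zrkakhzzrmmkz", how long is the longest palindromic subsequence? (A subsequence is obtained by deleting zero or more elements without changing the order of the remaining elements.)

7

One longest palindromic subsequence is zrkakrz (positions 1,2,3,4,5,9,13); it reads the same forward and backward, and the interval DP gives dp[1][13] = 7.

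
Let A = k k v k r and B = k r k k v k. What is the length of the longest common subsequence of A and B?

4

Backtracking the LCS table gives one alignment: k (A1,B3) → k (A2,B4) → v (A3,B5) → k (A4,B6).
So the longest common subsequence has length 4.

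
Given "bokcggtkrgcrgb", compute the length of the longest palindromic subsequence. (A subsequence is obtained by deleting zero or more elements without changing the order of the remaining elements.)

Using dp[i][j] = 2 + dp[i+1][j−1] if the ends match, else max(dp[i+1][j], dp[i][j−1]):
dp[1][14] = 7. A witness is bgrcrgb at positions 1,5,9,11,12,13,14.

7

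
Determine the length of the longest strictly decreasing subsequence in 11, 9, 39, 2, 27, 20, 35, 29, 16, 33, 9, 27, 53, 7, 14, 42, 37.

6

Scanning left to right, the best length ending at each element is: 11→1, 9→2, 39→1, 2→3, 27→2, 20→3, 35→2, 29→3, 16→4, 33→3, 9→5, 27→4, 53→1, 7→6, 14→5, 42→2, 37→3.
So the longest decreasing subsequence has length 6, e.g. 39, 27, 20, 16, 9, 7.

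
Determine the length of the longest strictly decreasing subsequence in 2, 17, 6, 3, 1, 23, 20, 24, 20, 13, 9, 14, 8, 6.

One longest decreasing subsequence is 23, 20, 13, 9, 8, 6 (positions 6,7,10,11,13,14), of length 6; no longer one exists.

6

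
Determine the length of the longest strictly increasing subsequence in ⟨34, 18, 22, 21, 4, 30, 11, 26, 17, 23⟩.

Let dp[i] be the longest increasing subsequence ending at position i. Then dp = [1, 1, 2, 2, 1, 3, 2, 3, 3, 4].
The maximum is 4; one witness is 4, 11, 17, 23 at positions 5,7,9,10.

4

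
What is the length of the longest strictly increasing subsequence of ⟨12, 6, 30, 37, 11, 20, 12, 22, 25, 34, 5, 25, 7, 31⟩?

6

Scanning left to right, the best length ending at each element is: 12→1, 6→1, 30→2, 37→3, 11→2, 20→3, 12→3, 22→4, 25→5, 34→6, 5→1, 25→5, 7→2, 31→6.
So the longest increasing subsequence has length 6, e.g. 6, 11, 20, 22, 25, 34.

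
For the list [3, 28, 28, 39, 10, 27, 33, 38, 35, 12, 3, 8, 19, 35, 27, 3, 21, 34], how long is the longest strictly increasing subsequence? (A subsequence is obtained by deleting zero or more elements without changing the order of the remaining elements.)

6

One longest increasing subsequence is 3, 10, 12, 19, 27, 34 (positions 1,5,10,13,15,18), of length 6; no longer one exists.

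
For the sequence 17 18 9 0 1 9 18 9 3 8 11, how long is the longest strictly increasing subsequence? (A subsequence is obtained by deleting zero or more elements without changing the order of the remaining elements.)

Let dp[i] be the longest increasing subsequence ending at position i. Then dp = [1, 2, 1, 1, 2, 3, 4, 3, 3, 4, 5].
The maximum is 5; one witness is 0, 1, 3, 8, 11 at positions 4,5,9,10,11.

5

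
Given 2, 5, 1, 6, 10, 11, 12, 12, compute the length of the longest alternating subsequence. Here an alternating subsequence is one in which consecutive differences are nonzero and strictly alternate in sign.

4

A longest alternating subsequence is 2, 5, 1, 6 (positions 1,2,3,4); its 3 consecutive differences strictly alternate in sign, and length 4 is optimal.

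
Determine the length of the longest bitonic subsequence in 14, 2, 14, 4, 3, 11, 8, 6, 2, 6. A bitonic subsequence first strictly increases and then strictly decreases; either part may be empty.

One longest bitonic subsequence is 2, 14, 11, 8, 6, 2 (positions 2,3,6,7,8,9): it rises to 14 then falls. Length 6 is optimal.

6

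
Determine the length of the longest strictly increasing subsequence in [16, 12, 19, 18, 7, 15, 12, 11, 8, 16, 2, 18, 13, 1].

Let dp[i] be the longest increasing subsequence ending at position i. Then dp = [1, 1, 2, 2, 1, 2, 2, 2, 2, 3, 1, 4, 3, 1].
The maximum is 4; one witness is 12, 15, 16, 18 at positions 2,6,10,12.

4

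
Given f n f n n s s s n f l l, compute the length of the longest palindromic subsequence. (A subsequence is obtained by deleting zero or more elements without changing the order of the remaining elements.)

7

Using dp[i][j] = 2 + dp[i+1][j−1] if the ends match, else max(dp[i+1][j], dp[i][j−1]):
dp[1][12] = 7. A witness is fnsssnf at positions 3,4,6,7,8,9,10.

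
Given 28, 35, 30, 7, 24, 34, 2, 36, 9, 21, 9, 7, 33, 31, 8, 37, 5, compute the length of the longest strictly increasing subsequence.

Let dp[i] be the longest increasing subsequence ending at position i. Then dp = [1, 2, 2, 1, 2, 3, 1, 4, 2, 3, 2, 2, 4, 4, 3, 5, 2].
The maximum is 5; one witness is 28, 30, 34, 36, 37 at positions 1,3,6,8,16.

5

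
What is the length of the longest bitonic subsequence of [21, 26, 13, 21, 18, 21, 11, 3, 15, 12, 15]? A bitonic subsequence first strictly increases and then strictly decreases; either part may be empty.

6

One longest bitonic subsequence is 21, 26, 21, 18, 15, 12 (positions 1,2,4,5,9,10): it rises to 26 then falls. Length 6 is optimal.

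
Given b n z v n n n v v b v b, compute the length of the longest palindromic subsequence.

One longest palindromic subsequence is bvnnnvb (positions 1,4,5,6,7,11,12); it reads the same forward and backward, and the interval DP gives dp[1][12] = 7.

7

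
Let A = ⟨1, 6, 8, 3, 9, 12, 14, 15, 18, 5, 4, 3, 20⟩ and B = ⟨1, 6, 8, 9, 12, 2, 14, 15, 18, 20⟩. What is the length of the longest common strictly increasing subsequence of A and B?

A longest common strictly increasing subsequence is 1, 6, 8, 9, 12, 14, 15, 18, 20 (length 9); it appears in order in both A and B, and no longer such subsequence exists.

9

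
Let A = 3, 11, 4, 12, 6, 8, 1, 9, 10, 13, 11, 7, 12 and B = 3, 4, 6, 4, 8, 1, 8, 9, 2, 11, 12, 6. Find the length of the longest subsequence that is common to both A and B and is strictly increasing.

For each value that appears in both, track the longest common increasing run ending there.
The best achievable length is 7; one witness is 3, 4, 6, 8, 9, 11, 12 (A-positions 1,3,5,6,8,11,13, B-positions 1,2,3,5,8,10,11).

7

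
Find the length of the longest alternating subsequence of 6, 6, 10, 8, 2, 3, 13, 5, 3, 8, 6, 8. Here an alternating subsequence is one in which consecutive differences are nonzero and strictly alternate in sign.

8

Track the best alternating length ending on an up-step vs a down-step at each position: up/down = 1/1, 1/1, 2/1, 2/3, 1/3, 4/3, 4/1, 4/5, 4/5, 6/5, 6/7, 8/5.
The maximum over both is 8; one such subsequence is 6, 10, 8, 13, 5, 8, 6, 8.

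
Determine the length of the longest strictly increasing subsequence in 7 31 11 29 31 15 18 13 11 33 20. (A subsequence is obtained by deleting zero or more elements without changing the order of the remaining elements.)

5

Scanning left to right, the best length ending at each element is: 7→1, 31→2, 11→2, 29→3, 31→4, 15→3, 18→4, 13→3, 11→2, 33→5, 20→5.
So the longest increasing subsequence has length 5, e.g. 7, 11, 29, 31, 33.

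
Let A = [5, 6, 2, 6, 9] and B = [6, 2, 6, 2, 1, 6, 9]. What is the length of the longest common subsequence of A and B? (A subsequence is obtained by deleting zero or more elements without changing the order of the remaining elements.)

Backtracking the LCS table gives one alignment: 6 (A2,B3) → 2 (A3,B4) → 6 (A4,B6) → 9 (A5,B7).
So the longest common subsequence has length 4.

4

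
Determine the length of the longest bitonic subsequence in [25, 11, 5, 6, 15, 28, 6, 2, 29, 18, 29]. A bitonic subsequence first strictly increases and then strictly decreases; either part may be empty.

6

One longest bitonic subsequence is 5, 6, 15, 28, 6, 2 (positions 3,4,5,6,7,8): it rises to 28 then falls. Length 6 is optimal.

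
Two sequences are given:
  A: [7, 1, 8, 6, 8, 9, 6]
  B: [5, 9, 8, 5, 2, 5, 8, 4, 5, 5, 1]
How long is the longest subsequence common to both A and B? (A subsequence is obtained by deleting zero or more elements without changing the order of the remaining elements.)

Backtracking the LCS table gives one alignment: 8 (A3,B3) → 8 (A5,B7).
So the longest common subsequence has length 2.

2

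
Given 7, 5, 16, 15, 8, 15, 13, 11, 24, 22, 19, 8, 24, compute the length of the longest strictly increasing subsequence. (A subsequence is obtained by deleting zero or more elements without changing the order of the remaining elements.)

5

Scanning left to right, the best length ending at each element is: 7→1, 5→1, 16→2, 15→2, 8→2, 15→3, 13→3, 11→3, 24→4, 22→4, 19→4, 8→2, 24→5.
So the longest increasing subsequence has length 5, e.g. 7, 8, 15, 22, 24.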